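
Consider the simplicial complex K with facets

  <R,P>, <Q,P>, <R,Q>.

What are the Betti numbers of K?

b_0 = 1, b_1 = 1.

Take the total order P < Q < R on the vertex set. Then K (dimension 1) consists of the simplices:

  0-simplices (3): P, Q, R
  1-simplices (3): PQ, PR, QR

giving chain groups C_0 ≅ Z^3, C_1 ≅ Z^3.

The boundary map ∂_1: C_1 → C_0 sends each edge [p,q] (with p < q) to q − p. For instance
  ∂QR = R − Q.
As a 3×3 matrix over Z this has rank 2, with invariant factors (1,1).

From H_k ≅ ker(∂_k) / im(∂_{k+1}) we obtain:

  H_0: rank C_0 − rank ∂_1 = 3 − 2 = 1, and the invariant factors of ∂_1 are all 1, so H_0 ≅ Z.
  H_1: rank ker ∂_1 − rank ∂_2 = (3 − 2) − 0 = 1, and there is no ∂_2, so H_1 ≅ Z.

As a check, the Euler characteristic is 3 − 3 = 0, which agrees with 1 − 1 = 0.

Hence the Betti numbers are b_0 = 1, b_1 = 1.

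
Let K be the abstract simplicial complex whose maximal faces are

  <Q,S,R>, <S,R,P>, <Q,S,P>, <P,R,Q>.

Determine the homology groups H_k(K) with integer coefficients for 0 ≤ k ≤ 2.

H_0 ≅ Z,  H_1 = 0,  H_2 ≅ Z.

Order the vertices as P < Q < R < S. Listing each simplex with vertices in this order, K has dimension 2 with simplices:

  0-simplices (4): P, Q, R, S
  1-simplices (6): PQ, PR, PS, QR, QS, RS
  2-simplices (4): PQR, PQS, PRS, QRS

giving chain groups C_0 ≅ Z^4, C_1 ≅ Z^6, C_2 ≅ Z^4.

Boundary ∂_1: C_1 → C_0 sends each edge [p,q] (with p < q) to q − p. For instance
  ∂QR = R − Q.
The 4×6 boundary matrix has rank 3 and Smith normal form diag(1,1,1).

∂_2: C_2 → C_1 sends each 2-simplex [p,q,r] to [q,r] − [p,r] + [p,q]. For instance
  ∂PQR = QR − PR + PQ,
  ∂PQS = QS − PS + PQ.
The 6×4 boundary matrix has rank 3 and Smith normal form diag(1,1,1).

Computing H_k = (kernel of ∂_k) / (image of ∂_{k+1}):

  H_0: rank C_0 − rank ∂_1 = 4 − 3 = 1, and the invariant factors of ∂_1 are all 1, so H_0 ≅ Z.
  H_1: rank ker ∂_1 − rank ∂_2 = (6 − 3) − 3 = 0, and the invariant factors of ∂_2 are all 1, so H_1 ≅ 0.
  H_2: rank ker ∂_2 − rank ∂_3 = (4 − 3) − 0 = 1, and there is no ∂_3, so H_2 ≅ Z.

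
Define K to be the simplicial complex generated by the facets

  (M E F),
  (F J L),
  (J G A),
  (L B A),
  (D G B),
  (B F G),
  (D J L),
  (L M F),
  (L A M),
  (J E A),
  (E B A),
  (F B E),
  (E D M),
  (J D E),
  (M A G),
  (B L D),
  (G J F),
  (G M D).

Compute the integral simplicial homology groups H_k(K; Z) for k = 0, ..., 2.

H_0 ≅ Z,  H_1 ≅ Z^2,  H_2 ≅ Z.

We work with the vertex ordering A < B < D < E < F < G < J < L < M. The simplices of K, each written with vertices in increasing order, are:

  0-simplices (9): A, B, D, E, F, G, J, L, M
  1-simplices (27): AB, AE, AG, AJ, AL, AM, BD, BE, BF, BG, BL, DE, DG, DJ, DL, DM, EF, EJ, EM, FG, FJ, FL, FM, GJ, GM, JL, LM
  2-simplices (18): ABE, ABL, AEJ, AGJ, AGM, ALM, BDG, BDL, BEF, BFG, DEJ, DEM, DGM, DJL, EFM, FGJ, FJL, FLM

giving chain groups C_0 ≅ Z^9, C_1 ≅ Z^27, C_2 ≅ Z^18.

The boundary map ∂_1: C_1 → C_0 sends each edge [p,q] (with p < q) to q − p. For instance
  ∂AJ = J − A.
The resulting 9×27 matrix has rank 8, and its Smith normal form has invariant factors (1,1,1,1,1,1,1,1).

The boundary map ∂_2: C_2 → C_1 maps a triangle to the signed sum of its edges. For instance
  ∂DEM = EM − DM + DE,
  ∂ABE = BE − AE + AB.
This gives a 27×18 integer matrix of rank 17; reducing to Smith normal form yields diagonal entries (1,1,1,1,1,1,1,1,1,1,1,1,1,1,1,1,1).

Now H_k = ker ∂_k / im ∂_{k+1}, so:

  H_0: rank C_0 − rank ∂_1 = 9 − 8 = 1, and the invariant factors of ∂_1 are all 1, so H_0 ≅ Z.
  H_1: rank ker ∂_1 − rank ∂_2 = (27 − 8) − 17 = 2, and the invariant factors of ∂_2 are all 1, so H_1 ≅ Z^2.
  H_2: rank ker ∂_2 − rank ∂_3 = (18 − 17) − 0 = 1, and there is no ∂_3, so H_2 ≅ Z.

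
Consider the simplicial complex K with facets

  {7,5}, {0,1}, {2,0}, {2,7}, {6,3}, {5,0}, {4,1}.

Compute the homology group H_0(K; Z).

H_0 ≅ Z^2.

Fix the vertex order 0 < 1 < 2 < 3 < 4 < 5 < 6 < 7 and write every simplex with vertices in increasing order. Then dim K = 1 and the simplices of K are:

  0-simplices (8): [0], [1], [2], [3], [4], [5], [6], [7]
  1-simplices (7): [0,1], [0,2], [0,5], [1,4], [2,7], [3,6], [5,7]

Hence C_0 ≅ Z^8, C_1 ≅ Z^7.

The boundary map ∂_1: C_1 → C_0 sends each edge [p,q] (with p < q) to q − p.
As a 8×7 matrix over Z this has rank 6, with invariant factors (1,1,1,1,1,1).

Now H_k = ker ∂_k / im ∂_{k+1}, so:

  H_0: rank C_0 − rank ∂_1 = 8 − 6 = 2, and the invariant factors of ∂_1 are all 1, so H_0 ≅ Z^2.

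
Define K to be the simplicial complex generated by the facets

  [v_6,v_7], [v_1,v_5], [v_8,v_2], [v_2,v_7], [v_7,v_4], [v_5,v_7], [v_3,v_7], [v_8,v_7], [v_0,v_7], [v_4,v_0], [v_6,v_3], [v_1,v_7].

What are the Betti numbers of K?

b_0 = 1, b_1 = 4.

Order the vertices as v_0 < v_1 < v_2 < v_3 < v_4 < v_5 < v_6 < v_7 < v_8. Listing each simplex with vertices in this order, K has dimension 1 with simplices:

  0-simplices (9): [v_0], [v_1], [v_2], [v_3], [v_4], [v_5], [v_6], [v_7], [v_8]
  1-simplices (12): [v_0,v_4], [v_0,v_7], [v_1,v_5], [v_1,v_7], [v_2,v_7], [v_2,v_8], [v_3,v_6], [v_3,v_7], [v_4,v_7], [v_5,v_7], [v_6,v_7], [v_7,v_8]

giving chain groups C_0 ≅ Z^9, C_1 ≅ Z^12.

The boundary map ∂_1: C_1 → C_0 is given by ∂[p,q] = [q] − [p]. For instance
  ∂[v_0,v_4] = [v_4] − [v_0].
The 9×12 boundary matrix has rank 8 and Smith normal form diag(1,1,1,1,1,1,1,1).

From H_k ≅ ker(∂_k) / im(∂_{k+1}) we obtain:

  H_0: rank C_0 − rank ∂_1 = 9 − 8 = 1, and the invariant factors of ∂_1 are all 1, so H_0 = Z.
  H_1: rank ker ∂_1 − rank ∂_2 = (12 − 8) − 0 = 4, and there is no ∂_2, so H_1 = Z^4.

Hence the Betti numbers are b_0 = 1, b_1 = 4.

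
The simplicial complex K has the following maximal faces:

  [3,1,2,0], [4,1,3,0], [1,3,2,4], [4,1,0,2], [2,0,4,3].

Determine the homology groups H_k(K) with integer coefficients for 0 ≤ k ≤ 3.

We work with the vertex ordering 0 < 1 < 2 < 3 < 4. The simplices of K, each written with vertices in increasing order, are:

  0-simplices (5): [0], [1], [2], [3], [4]
  1-simplices (10): [0,1], [0,2], [0,3], [0,4], [1,2], [1,3], [1,4], [2,3], [2,4], [3,4]
  2-simplices (10): [0,1,2], [0,1,3], [0,1,4], [0,2,3], [0,2,4], [0,3,4], [1,2,3], [1,2,4], [1,3,4], [2,3,4]
  3-simplices (5): [0,1,2,3], [0,1,2,4], [0,1,3,4], [0,2,3,4], [1,2,3,4]

Hence C_0 ≅ Z^5, C_1 ≅ Z^10, C_2 ≅ Z^10, C_3 ≅ Z^5.

Boundary ∂_1: C_1 → C_0 maps an edge to its endpoints' difference, ∂[p,q] = q − p.
The resulting 5×10 matrix has rank 4, and its Smith normal form has invariant factors (1,1,1,1).

The boundary map ∂_2: C_2 → C_1 sends each 2-simplex [p,q,r] to [q,r] − [p,r] + [p,q]. For instance
  ∂[0,3,4] = [3,4] − [0,4] + [0,3],
  ∂[1,2,3] = [2,3] − [1,3] + [1,2].
The resulting 10×10 matrix has rank 6, and its Smith normal form has invariant factors (1,1,1,1,1,1).

Boundary ∂_3: C_3 → C_2 sends each 3-simplex σ to the alternating sum Σ_i (−1)^i (σ with its i-th vertex removed). For instance
  ∂[0,2,3,4] = [2,3,4] − [0,3,4] + [0,2,4] − [0,2,3],
  ∂[0,1,3,4] = [1,3,4] − [0,3,4] + [0,1,4] − [0,1,3].
The resulting 10×5 matrix has rank 4, and its Smith normal form has invariant factors (1,1,1,1).

Now H_k = ker ∂_k / im ∂_{k+1}, so:

  H_0: rank C_0 − rank ∂_1 = 5 − 4 = 1, and the invariant factors of ∂_1 are all 1, so H_0 ≅ Z.
  H_1: rank ker ∂_1 − rank ∂_2 = (10 − 4) − 6 = 0, and the invariant factors of ∂_2 are all 1, so H_1 ≅ 0.
  H_2: rank ker ∂_2 − rank ∂_3 = (10 − 6) − 4 = 0, and the invariant factors of ∂_3 are all 1, so H_2 ≅ 0.
  H_3: rank ker ∂_3 − rank ∂_4 = (5 − 4) − 0 = 1, and there is no ∂_4, so H_3 ≅ Z.

As a check, the Euler characteristic is 5 − 10 + 10 − 5 = 0, which agrees with 1 − 0 + 0 − 1 = 0.

H_0 = Z,  H_1 = 0,  H_2 = 0,  H_3 = Z.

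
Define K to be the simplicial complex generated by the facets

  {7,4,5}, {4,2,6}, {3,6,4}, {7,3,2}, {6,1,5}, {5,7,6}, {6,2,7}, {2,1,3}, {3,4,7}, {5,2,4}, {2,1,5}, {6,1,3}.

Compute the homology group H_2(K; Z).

H_2 = 0.

Order the vertices as 1 < 2 < 3 < 4 < 5 < 6 < 7. Listing each simplex with vertices in this order, K has dimension 2 with simplices:

  0-simplices (7): [1], [2], [3], [4], [5], [6], [7]
  1-simplices (18): [1,2], [1,3], [1,5], [1,6], [2,3], [2,4], [2,5], [2,6], [2,7], [3,4], [3,6], [3,7], [4,5], [4,6], [4,7], [5,6], [5,7], [6,7]
  2-simplices (12): [1,2,3], [1,2,5], [1,3,6], [1,5,6], [2,3,7], [2,4,5], [2,4,6], [2,6,7], [3,4,6], [3,4,7], [4,5,7], [5,6,7]

so the chain groups are C_0 ≅ Z^7, C_1 ≅ Z^18, C_2 ≅ Z^12.

The boundary map ∂_1: C_1 → C_0 sends each edge [p,q] (with p < q) to q − p.
The resulting 7×18 matrix has rank 6, and its Smith normal form has invariant factors (1,1,1,1,1,1).

The boundary map ∂_2: C_2 → C_1 maps a triangle to the signed sum of its edges. For instance
  ∂[5,6,7] = [6,7] − [5,7] + [5,6],
  ∂[2,3,7] = [3,7] − [2,7] + [2,3].
The 18×12 boundary matrix has rank 12 and Smith normal form diag(1,1,1,1,1,1,1,1,1,1,1,2).

From H_k ≅ ker(∂_k) / im(∂_{k+1}) we obtain:

  H_2: rank ker ∂_2 − rank ∂_3 = (12 − 12) − 0 = 0, and there is no ∂_3, so H_2 ≅ 0.

(K is a triangulation of the real projective plane RP^2.)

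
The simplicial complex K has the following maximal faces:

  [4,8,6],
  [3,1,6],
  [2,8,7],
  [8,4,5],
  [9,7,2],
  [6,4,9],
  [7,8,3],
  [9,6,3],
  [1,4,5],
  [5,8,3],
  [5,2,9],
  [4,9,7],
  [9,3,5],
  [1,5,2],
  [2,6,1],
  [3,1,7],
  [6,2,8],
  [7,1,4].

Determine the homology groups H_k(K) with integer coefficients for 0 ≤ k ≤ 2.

Order the vertices as 1 < 2 < 3 < 4 < 5 < 6 < 7 < 8 < 9. Listing each simplex with vertices in this order, K has dimension 2 with simplices:

  0-simplices (9): [1], [2], [3], [4], [5], [6], [7], [8], [9]
  1-simplices (27): (27 of them)
  2-simplices (18): [1,2,5], [1,2,6], [1,3,6], [1,3,7], [1,4,5], [1,4,7], [2,5,9], [2,6,8], [2,7,8], [2,7,9], [3,5,8], [3,5,9], [3,6,9], [3,7,8], [4,5,8], [4,6,8], [4,6,9], [4,7,9]

Hence C_0 ≅ Z^9, C_1 ≅ Z^27, C_2 ≅ Z^18.

Boundary ∂_1: C_1 → C_0 sends each edge [p,q] (with p < q) to q − p.
The resulting 9×27 matrix has rank 8, and its Smith normal form has invariant factors (1,1,1,1,1,1,1,1).

∂_2: C_2 → C_1 acts by ∂[p,q,r] = [q,r] − [p,r] + [p,q]. For instance
  ∂[2,6,8] = [6,8] − [2,8] + [2,6],
  ∂[1,3,7] = [3,7] − [1,7] + [1,3].
This gives a 27×18 integer matrix of rank 17; reducing to Smith normal form yields diagonal entries (1,1,1,1,1,1,1,1,1,1,1,1,1,1,1,1,1).

Now H_k = ker ∂_k / im ∂_{k+1}, so:

  H_0: rank C_0 − rank ∂_1 = 9 − 8 = 1, and the invariant factors of ∂_1 are all 1, so H_0 ≅ Z.
  H_1: rank ker ∂_1 − rank ∂_2 = (27 − 8) − 17 = 2, and the invariant factors of ∂_2 are all 1, so H_1 ≅ Z^2.
  H_2: rank ker ∂_2 − rank ∂_3 = (18 − 17) − 0 = 1, and there is no ∂_3, so H_2 ≅ Z.

H_0 ≅ Z,  H_1 ≅ Z^2,  H_2 ≅ Z.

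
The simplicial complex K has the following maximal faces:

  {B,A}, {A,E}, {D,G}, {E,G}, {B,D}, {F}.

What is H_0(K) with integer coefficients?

H_0 ≅ Z^2.

Order the vertices as A < B < D < E < F < G. Listing each simplex with vertices in this order, K has dimension 1 with simplices:

  0-simplices (6): A, B, D, E, F, G
  1-simplices (5): AB, AE, BD, DG, EG

giving chain groups C_0 ≅ Z^6, C_1 ≅ Z^5.

The boundary map ∂_1: C_1 → C_0 sends each edge [p,q] (with p < q) to q − p.
The 6×5 boundary matrix has rank 4 and Smith normal form diag(1,1,1,1).

Computing H_k = (kernel of ∂_k) / (image of ∂_{k+1}):

  H_0: rank C_0 − rank ∂_1 = 6 − 4 = 2, and the invariant factors of ∂_1 are all 1, so H_0 = Z^2.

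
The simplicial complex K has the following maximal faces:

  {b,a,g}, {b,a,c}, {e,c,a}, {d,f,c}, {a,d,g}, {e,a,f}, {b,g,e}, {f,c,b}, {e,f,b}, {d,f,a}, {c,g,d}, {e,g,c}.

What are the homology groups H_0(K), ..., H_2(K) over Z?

We work with the vertex ordering a < b < c < d < e < f < g. The simplices of K, each written with vertices in increasing order, are:

  0-simplices (7): a, b, c, d, e, f, g
  1-simplices (18): ab, ac, ad, ae, af, ag, bc, be, bf, bg, cd, ce, cf, cg, df, dg, ef, eg
  2-simplices (12): abc, abg, ace, adf, adg, aef, bcf, bef, beg, cdf, cdg, ceg

Hence C_0 ≅ Z^7, C_1 ≅ Z^18, C_2 ≅ Z^12.

∂_1: C_1 → C_0 is given by ∂[p,q] = [q] − [p]. For instance
  ∂cd = d − c.
The 7×18 boundary matrix has rank 6 and Smith normal form diag(1,1,1,1,1,1).

The boundary map ∂_2: C_2 → C_1 acts by ∂[p,q,r] = [q,r] − [p,r] + [p,q]. For instance
  ∂beg = eg − bg + be,
  ∂bcf = cf − bf + bc.
This gives a 18×12 integer matrix of rank 12; reducing to Smith normal form yields diagonal entries (1,1,1,1,1,1,1,1,1,1,1,2).

From H_k ≅ ker(∂_k) / im(∂_{k+1}) we obtain:

  H_0: rank C_0 − rank ∂_1 = 7 − 6 = 1, and the invariant factors of ∂_1 are all 1, so H_0 ≅ Z.
  H_1: rank ker ∂_1 − rank ∂_2 = (18 − 6) − 12 = 0, and ∂_2 has invariant factor 2 > 1, so H_1 ≅ Z/2.
  H_2: rank ker ∂_2 − rank ∂_3 = (12 − 12) − 0 = 0, and there is no ∂_3, so H_2 ≅ 0.

H_0 = Z,  H_1 = Z/2,  H_2 = 0.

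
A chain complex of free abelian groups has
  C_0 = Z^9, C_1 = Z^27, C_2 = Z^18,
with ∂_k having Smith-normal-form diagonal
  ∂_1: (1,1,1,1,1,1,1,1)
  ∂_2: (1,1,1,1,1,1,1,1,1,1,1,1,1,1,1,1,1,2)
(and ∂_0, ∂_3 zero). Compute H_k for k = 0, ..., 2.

H_0 = Z,  H_1 = Z ⊕ Z/2Z,  H_2 = 0.

H_0: b_0 = 9 − 0 − 8 = 1; torsion from ∂_1 factors > 1: none. So H_0 = Z.
H_1: b_1 = 27 − 8 − 18 = 1; torsion from ∂_2 factors > 1: [2]. So H_1 = Z ⊕ Z/2Z.
H_2: b_2 = 18 − 18 − 0 = 0; torsion from ∂_3 factors > 1: none. So H_2 = 0.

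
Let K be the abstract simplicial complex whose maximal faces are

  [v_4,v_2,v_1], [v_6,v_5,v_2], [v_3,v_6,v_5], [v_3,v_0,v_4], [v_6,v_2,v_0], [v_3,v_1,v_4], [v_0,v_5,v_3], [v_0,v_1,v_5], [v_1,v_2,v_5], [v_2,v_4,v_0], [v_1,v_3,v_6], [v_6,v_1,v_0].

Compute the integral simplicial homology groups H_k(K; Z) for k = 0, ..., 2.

Fix the vertex order v_0 < v_1 < v_2 < v_3 < v_4 < v_5 < v_6 and write every simplex with vertices in increasing order. Then dim K = 2 and the simplices of K are:

  0-simplices (7): [v_0], [v_1], [v_2], [v_3], [v_4], [v_5], [v_6]
  1-simplices (18): (18 of them)
  2-simplices (12): (12 of them)

so the chain groups are C_0 ≅ Z^7, C_1 ≅ Z^18, C_2 ≅ Z^12.

∂_1: C_1 → C_0 sends each edge [p,q] (with p < q) to q − p.
The resulting 7×18 matrix has rank 6, and its Smith normal form has invariant factors (1,1,1,1,1,1).

∂_2: C_2 → C_1 acts by ∂[p,q,r] = [q,r] − [p,r] + [p,q]. For instance
  ∂[v_0,v_3,v_4] = [v_3,v_4] − [v_0,v_4] + [v_0,v_3],
  ∂[v_0,v_1,v_5] = [v_1,v_5] − [v_0,v_5] + [v_0,v_1].
The resulting 18×12 matrix has rank 12, and its Smith normal form has invariant factors (1,1,1,1,1,1,1,1,1,1,1,2).

Now H_k = ker ∂_k / im ∂_{k+1}, so:

  H_0: rank C_0 − rank ∂_1 = 7 − 6 = 1, and the invariant factors of ∂_1 are all 1, so H_0 = Z.
  H_1: rank ker ∂_1 − rank ∂_2 = (18 − 6) − 12 = 0, and ∂_2 has invariant factor 2 > 1, so H_1 = Z/2Z.
  H_2: rank ker ∂_2 − rank ∂_3 = (12 − 12) − 0 = 0, and there is no ∂_3, so H_2 = 0.

H_0 ≅ Z,  H_1 ≅ Z/2Z,  H_2 = 0.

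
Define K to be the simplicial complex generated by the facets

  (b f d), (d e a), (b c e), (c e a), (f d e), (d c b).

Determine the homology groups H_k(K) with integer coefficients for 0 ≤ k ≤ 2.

Take the total order a < b < c < d < e < f on the vertex set. Then K (dimension 2) consists of the simplices:

  0-simplices (6): a, b, c, d, e, f
  1-simplices (12): ac, ad, ae, bc, bd, be, bf, cd, ce, de, df, ef
  2-simplices (6): ace, ade, bcd, bce, bdf, def

so the chain groups are C_0 ≅ Z^6, C_1 ≅ Z^12, C_2 ≅ Z^6.

∂_1: C_1 → C_0 sends each edge [p,q] (with p < q) to q − p. For instance
  ∂cd = d − c.
As a 6×12 matrix over Z this has rank 5, with invariant factors (1,1,1,1,1).

∂_2: C_2 → C_1 sends each 2-simplex [p,q,r] to [q,r] − [p,r] + [p,q]. For instance
  ∂ade = de − ae + ad,
  ∂bdf = df − bf + bd.
As a 12×6 matrix over Z this has rank 6, with invariant factors (1,1,1,1,1,1).

Reading off H_k = ker ∂_k / im ∂_{k+1}:

  H_0: rank C_0 − rank ∂_1 = 6 − 5 = 1, and the invariant factors of ∂_1 are all 1, so H_0 ≅ Z.
  H_1: rank ker ∂_1 − rank ∂_2 = (12 − 5) − 6 = 1, and the invariant factors of ∂_2 are all 1, so H_1 ≅ Z.
  H_2: rank ker ∂_2 − rank ∂_3 = (6 − 6) − 0 = 0, and there is no ∂_3, so H_2 ≅ 0.

H_0 = Z,  H_1 = Z,  H_2 = 0.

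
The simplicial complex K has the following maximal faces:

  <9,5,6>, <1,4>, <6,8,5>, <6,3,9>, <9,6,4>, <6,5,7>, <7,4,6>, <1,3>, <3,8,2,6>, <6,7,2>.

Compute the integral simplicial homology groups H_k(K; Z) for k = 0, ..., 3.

H_0 ≅ Z,  H_1 ≅ Z,  H_2 = 0,  H_3 = 0.

Take the total order 1 < 2 < 3 < 4 < 5 < 6 < 7 < 8 < 9 on the vertex set. Then K (dimension 3) consists of the simplices:

  0-simplices (9): [1], [2], [3], [4], [5], [6], [7], [8], [9]
  1-simplices (19): [1,3], [1,4], [2,3], [2,6], [2,7], [2,8], [3,6], [3,8], [3,9], [4,6], [4,7], [4,9], [5,6], [5,7], [5,8], [5,9], [6,7], [6,8], [6,9]
  2-simplices (11): [2,3,6], [2,3,8], [2,6,7], [2,6,8], [3,6,8], [3,6,9], [4,6,7], [4,6,9], [5,6,7], [5,6,8], [5,6,9]
  3-simplices (1): [2,3,6,8]

giving chain groups C_0 ≅ Z^9, C_1 ≅ Z^19, C_2 ≅ Z^11, C_3 ≅ Z^1.

∂_1: C_1 → C_0 sends each edge [p,q] (with p < q) to q − p.
As a 9×19 matrix over Z this has rank 8, with invariant factors (1,1,1,1,1,1,1,1).

Boundary ∂_2: C_2 → C_1 acts by ∂[p,q,r] = [q,r] − [p,r] + [p,q]. For instance
  ∂[3,6,8] = [6,8] − [3,8] + [3,6],
  ∂[4,6,7] = [6,7] − [4,7] + [4,6].
The 19×11 boundary matrix has rank 10 and Smith normal form diag(1,1,1,1,1,1,1,1,1,1).

The boundary map ∂_3: C_3 → C_2 sends each 3-simplex σ to the alternating sum Σ_i (−1)^i (σ with its i-th vertex removed). For instance
  ∂[2,3,6,8] = [3,6,8] − [2,6,8] + [2,3,8] − [2,3,6].
The resulting 11×1 matrix has rank 1, and its Smith normal form has invariant factors (1).

From H_k ≅ ker(∂_k) / im(∂_{k+1}) we obtain:

  H_0: rank C_0 − rank ∂_1 = 9 − 8 = 1, and the invariant factors of ∂_1 are all 1, so H_0 = Z.
  H_1: rank ker ∂_1 − rank ∂_2 = (19 − 8) − 10 = 1, and the invariant factors of ∂_2 are all 1, so H_1 = Z.
  H_2: rank ker ∂_2 − rank ∂_3 = (11 − 10) − 1 = 0, and the invariant factors of ∂_3 are all 1, so H_2 = 0.
  H_3: rank ker ∂_3 − rank ∂_4 = (1 − 1) − 0 = 0, and there is no ∂_4, so H_3 = 0.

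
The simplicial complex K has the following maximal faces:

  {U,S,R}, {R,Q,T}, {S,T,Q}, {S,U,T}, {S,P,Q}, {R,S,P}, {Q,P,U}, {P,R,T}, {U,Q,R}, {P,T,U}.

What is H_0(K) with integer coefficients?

H_0 = Z.

Order the vertices as P < Q < R < S < T < U. Listing each simplex with vertices in this order, K has dimension 2 with simplices:

  0-simplices (6): P, Q, R, S, T, U
  1-simplices (15): PQ, PR, PS, PT, PU, QR, QS, QT, QU, RS, RT, RU, ST, SU, TU
  2-simplices (10): PQS, PQU, PRS, PRT, PTU, QRT, QRU, QST, RSU, STU

giving chain groups C_0 ≅ Z^6, C_1 ≅ Z^15, C_2 ≅ Z^10.

Boundary ∂_1: C_1 → C_0 is given by ∂[p,q] = [q] − [p].
The 6×15 boundary matrix has rank 5 and Smith normal form diag(1,1,1,1,1).

Boundary ∂_2: C_2 → C_1 maps a triangle to the signed sum of its edges. For instance
  ∂QST = ST − QT + QS,
  ∂QRU = RU − QU + QR.
This gives a 15×10 integer matrix of rank 10; reducing to Smith normal form yields diagonal entries (1,1,1,1,1,1,1,1,1,2).

Reading off H_k = ker ∂_k / im ∂_{k+1}:

  H_0: rank C_0 − rank ∂_1 = 6 − 5 = 1, and the invariant factors of ∂_1 are all 1, so H_0 ≅ Z.

(K is a triangulation of the real projective plane RP^2.)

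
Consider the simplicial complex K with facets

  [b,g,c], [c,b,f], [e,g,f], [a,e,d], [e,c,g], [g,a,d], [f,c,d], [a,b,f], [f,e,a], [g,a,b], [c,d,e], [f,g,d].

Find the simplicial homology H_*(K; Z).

Order the vertices as a < b < c < d < e < f < g. Listing each simplex with vertices in this order, K has dimension 2 with simplices:

  0-simplices (7): a, b, c, d, e, f, g
  1-simplices (18): ab, ad, ae, af, ag, bc, bf, bg, cd, ce, cf, cg, de, df, dg, ef, eg, fg
  2-simplices (12): abf, abg, ade, adg, aef, bcf, bcg, cde, cdf, ceg, dfg, efg

Hence C_0 ≅ Z^7, C_1 ≅ Z^18, C_2 ≅ Z^12.

∂_1: C_1 → C_0 maps an edge to its endpoints' difference, ∂[p,q] = q − p. For instance
  ∂fg = g − f.
This gives a 7×18 integer matrix of rank 6; reducing to Smith normal form yields diagonal entries (1,1,1,1,1,1).

The boundary map ∂_2: C_2 → C_1 sends each 2-simplex [p,q,r] to [q,r] − [p,r] + [p,q]. For instance
  ∂ceg = eg − cg + ce,
  ∂efg = fg − eg + ef.
As a 18×12 matrix over Z this has rank 12, with invariant factors (1,1,1,1,1,1,1,1,1,1,1,2).

Reading off H_k = ker ∂_k / im ∂_{k+1}:

  H_0: rank C_0 − rank ∂_1 = 7 − 6 = 1, and the invariant factors of ∂_1 are all 1, so H_0 = Z.
  H_1: rank ker ∂_1 − rank ∂_2 = (18 − 6) − 12 = 0, and ∂_2 has invariant factor 2 > 1, so H_1 = Z/2Z.
  H_2: rank ker ∂_2 − rank ∂_3 = (12 − 12) − 0 = 0, and there is no ∂_3, so H_2 = 0.

As a check, the Euler characteristic is 7 − 18 + 12 = 1, which agrees with 1 − 0 + 0 = 1.

H_0 ≅ Z,  H_1 ≅ Z/2Z,  H_2 = 0.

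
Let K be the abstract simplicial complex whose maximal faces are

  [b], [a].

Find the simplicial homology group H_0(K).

H_0 ≅ Z^2.

We work with the vertex ordering a < b. The simplices of K, each written with vertices in increasing order, are:

  0-simplices (2): a, b

so the chain groups are C_0 ≅ Z^2.

Reading off H_k = ker ∂_k / im ∂_{k+1}:

  H_0: rank C_0 − rank ∂_1 = 2 − 0 = 2, and there is no ∂_1, so H_0 ≅ Z^2.

(K is a triangulation of a set of 2 points.)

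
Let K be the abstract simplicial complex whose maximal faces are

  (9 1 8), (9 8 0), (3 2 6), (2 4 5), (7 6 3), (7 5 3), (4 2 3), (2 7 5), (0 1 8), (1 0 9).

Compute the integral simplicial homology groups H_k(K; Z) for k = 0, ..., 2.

H_0 = Z^2,  H_1 = Z,  H_2 = Z.

Fix the vertex order 0 < 1 < 2 < 3 < 4 < 5 < 6 < 7 < 8 < 9 and write every simplex with vertices in increasing order. Then dim K = 2 and the simplices of K are:

  0-simplices (10): [0], [1], [2], [3], [4], [5], [6], [7], [8], [9]
  1-simplices (18): [0,1], [0,8], [0,9], [1,8], [1,9], [2,3], [2,4], [2,5], [2,6], [2,7], [3,4], [3,5], [3,6], [3,7], [4,5], [5,7], [6,7], [8,9]
  2-simplices (10): [0,1,8], [0,1,9], [0,8,9], [1,8,9], [2,3,4], [2,3,6], [2,4,5], [2,5,7], [3,5,7], [3,6,7]

so the chain groups are C_0 ≅ Z^10, C_1 ≅ Z^18, C_2 ≅ Z^10.

The boundary map ∂_1: C_1 → C_0 is given by ∂[p,q] = [q] − [p]. For instance
  ∂[5,7] = [7] − [5].
As a 10×18 matrix over Z this has rank 8, with invariant factors (1,1,1,1,1,1,1,1).

∂_2: C_2 → C_1 acts by ∂[p,q,r] = [q,r] − [p,r] + [p,q]. For instance
  ∂[0,1,8] = [1,8] − [0,8] + [0,1],
  ∂[2,5,7] = [5,7] − [2,7] + [2,5].
As a 18×10 matrix over Z this has rank 9, with invariant factors (1,1,1,1,1,1,1,1,1).

Computing H_k = (kernel of ∂_k) / (image of ∂_{k+1}):

  H_0: rank C_0 − rank ∂_1 = 10 − 8 = 2, and the invariant factors of ∂_1 are all 1, so H_0 ≅ Z^2.
  H_1: rank ker ∂_1 − rank ∂_2 = (18 − 8) − 9 = 1, and the invariant factors of ∂_2 are all 1, so H_1 ≅ Z.
  H_2: rank ker ∂_2 − rank ∂_3 = (10 − 9) − 0 = 1, and there is no ∂_3, so H_2 ≅ Z.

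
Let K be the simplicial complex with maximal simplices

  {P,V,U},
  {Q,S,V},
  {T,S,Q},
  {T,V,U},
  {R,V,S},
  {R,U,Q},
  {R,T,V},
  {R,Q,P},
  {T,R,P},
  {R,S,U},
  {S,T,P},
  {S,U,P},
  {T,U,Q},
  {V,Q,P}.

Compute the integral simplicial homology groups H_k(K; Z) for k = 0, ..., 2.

H_0 = Z,  H_1 = Z^2,  H_2 = Z.

We work with the vertex ordering P < Q < R < S < T < U < V. The simplices of K, each written with vertices in increasing order, are:

  0-simplices (7): P, Q, R, S, T, U, V
  1-simplices (21): PQ, PR, PS, PT, PU, PV, QR, QS, QT, QU, QV, RS, RT, RU, RV, ST, SU, SV, TU, TV, UV
  2-simplices (14): PQR, PQV, PRT, PST, PSU, PUV, QRU, QST, QSV, QTU, RSU, RSV, RTV, TUV

so the chain groups are C_0 ≅ Z^7, C_1 ≅ Z^21, C_2 ≅ Z^14.

∂_1: C_1 → C_0 sends each edge [p,q] (with p < q) to q − p. For instance
  ∂PT = T − P.
This gives a 7×21 integer matrix of rank 6; reducing to Smith normal form yields diagonal entries (1,1,1,1,1,1).

Boundary ∂_2: C_2 → C_1 sends each 2-simplex [p,q,r] to [q,r] − [p,r] + [p,q]. For instance
  ∂PQR = QR − PR + PQ,
  ∂RSU = SU − RU + RS.
The resulting 21×14 matrix has rank 13, and its Smith normal form has invariant factors (1,1,1,1,1,1,1,1,1,1,1,1,1).

Computing H_k = (kernel of ∂_k) / (image of ∂_{k+1}):

  H_0: rank C_0 − rank ∂_1 = 7 − 6 = 1, and the invariant factors of ∂_1 are all 1, so H_0 ≅ Z.
  H_1: rank ker ∂_1 − rank ∂_2 = (21 − 6) − 13 = 2, and the invariant factors of ∂_2 are all 1, so H_1 ≅ Z^2.
  H_2: rank ker ∂_2 − rank ∂_3 = (14 − 13) − 0 = 1, and there is no ∂_3, so H_2 ≅ Z.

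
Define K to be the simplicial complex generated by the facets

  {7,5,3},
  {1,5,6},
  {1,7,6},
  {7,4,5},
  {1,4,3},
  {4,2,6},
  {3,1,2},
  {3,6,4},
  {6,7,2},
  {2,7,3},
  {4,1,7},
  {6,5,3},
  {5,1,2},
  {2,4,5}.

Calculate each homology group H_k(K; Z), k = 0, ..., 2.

Fix the vertex order 1 < 2 < 3 < 4 < 5 < 6 < 7 and write every simplex with vertices in increasing order. Then dim K = 2 and the simplices of K are:

  0-simplices (7): [1], [2], [3], [4], [5], [6], [7]
  1-simplices (21): [1,2], [1,3], [1,4], [1,5], [1,6], [1,7], [2,3], [2,4], [2,5], [2,6], [2,7], [3,4], [3,5], [3,6], [3,7], [4,5], [4,6], [4,7], [5,6], [5,7], [6,7]
  2-simplices (14): [1,2,3], [1,2,5], [1,3,4], [1,4,7], [1,5,6], [1,6,7], [2,3,7], [2,4,5], [2,4,6], [2,6,7], [3,4,6], [3,5,6], [3,5,7], [4,5,7]

Hence C_0 ≅ Z^7, C_1 ≅ Z^21, C_2 ≅ Z^14.

Boundary ∂_1: C_1 → C_0 sends each edge [p,q] (with p < q) to q − p. For instance
  ∂[1,5] = [5] − [1].
This gives a 7×21 integer matrix of rank 6; reducing to Smith normal form yields diagonal entries (1,1,1,1,1,1).

∂_2: C_2 → C_1 acts by ∂[p,q,r] = [q,r] − [p,r] + [p,q]. For instance
  ∂[2,4,6] = [4,6] − [2,6] + [2,4],
  ∂[3,5,6] = [5,6] − [3,6] + [3,5].
As a 21×14 matrix over Z this has rank 13, with invariant factors (1,1,1,1,1,1,1,1,1,1,1,1,1).

Now H_k = ker ∂_k / im ∂_{k+1}, so:

  H_0: rank C_0 − rank ∂_1 = 7 − 6 = 1, and the invariant factors of ∂_1 are all 1, so H_0 = Z.
  H_1: rank ker ∂_1 − rank ∂_2 = (21 − 6) − 13 = 2, and the invariant factors of ∂_2 are all 1, so H_1 = Z^2.
  H_2: rank ker ∂_2 − rank ∂_3 = (14 − 13) − 0 = 1, and there is no ∂_3, so H_2 = Z.

As a check, the Euler characteristic is 7 − 21 + 14 = 0, which agrees with 1 − 2 + 1 = 0.
(K is a triangulation of the torus T^2.)

H_0 = Z,  H_1 = Z^2,  H_2 = Z.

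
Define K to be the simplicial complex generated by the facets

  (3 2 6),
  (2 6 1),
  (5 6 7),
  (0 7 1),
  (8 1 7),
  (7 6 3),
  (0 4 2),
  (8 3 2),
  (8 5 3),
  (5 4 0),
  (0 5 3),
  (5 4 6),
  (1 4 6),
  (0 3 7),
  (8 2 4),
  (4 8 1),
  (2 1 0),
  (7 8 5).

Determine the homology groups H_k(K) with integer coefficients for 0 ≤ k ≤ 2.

H_0 = Z,  H_1 = Z ⊕ Z/2,  H_2 = 0.

Take the total order 0 < 1 < 2 < 3 < 4 < 5 < 6 < 7 < 8 on the vertex set. Then K (dimension 2) consists of the simplices:

  0-simplices (9): [0], [1], [2], [3], [4], [5], [6], [7], [8]
  1-simplices (27): (27 of them)
  2-simplices (18): [0,1,2], [0,1,7], [0,2,4], [0,3,5], [0,3,7], [0,4,5], [1,2,6], [1,4,6], [1,4,8], [1,7,8], [2,3,6], [2,3,8], [2,4,8], [3,5,8], [3,6,7], [4,5,6], [5,6,7], [5,7,8]

Hence C_0 ≅ Z^9, C_1 ≅ Z^27, C_2 ≅ Z^18.

Boundary ∂_1: C_1 → C_0 maps an edge to its endpoints' difference, ∂[p,q] = q − p. For instance
  ∂[7,8] = [8] − [7].
This gives a 9×27 integer matrix of rank 8; reducing to Smith normal form yields diagonal entries (1,1,1,1,1,1,1,1).

The boundary map ∂_2: C_2 → C_1 maps a triangle to the signed sum of its edges. For instance
  ∂[3,6,7] = [6,7] − [3,7] + [3,6],
  ∂[0,1,7] = [1,7] − [0,7] + [0,1].
This gives a 27×18 integer matrix of rank 18; reducing to Smith normal form yields diagonal entries (1,1,1,1,1,1,1,1,1,1,1,1,1,1,1,1,1,2).

Reading off H_k = ker ∂_k / im ∂_{k+1}:

  H_0: rank C_0 − rank ∂_1 = 9 − 8 = 1, and the invariant factors of ∂_1 are all 1, so H_0 = Z.
  H_1: rank ker ∂_1 − rank ∂_2 = (27 − 8) − 18 = 1, and ∂_2 has invariant factor 2 > 1, so H_1 = Z ⊕ Z/2.
  H_2: rank ker ∂_2 − rank ∂_3 = (18 − 18) − 0 = 0, and there is no ∂_3, so H_2 = 0.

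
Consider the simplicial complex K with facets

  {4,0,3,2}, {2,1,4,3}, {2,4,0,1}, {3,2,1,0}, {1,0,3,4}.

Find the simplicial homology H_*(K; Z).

H_0 ≅ Z,  H_1 = 0,  H_2 = 0,  H_3 ≅ Z.

Order the vertices as 0 < 1 < 2 < 3 < 4. Listing each simplex with vertices in this order, K has dimension 3 with simplices:

  0-simplices (5): [0], [1], [2], [3], [4]
  1-simplices (10): [0,1], [0,2], [0,3], [0,4], [1,2], [1,3], [1,4], [2,3], [2,4], [3,4]
  2-simplices (10): [0,1,2], [0,1,3], [0,1,4], [0,2,3], [0,2,4], [0,3,4], [1,2,3], [1,2,4], [1,3,4], [2,3,4]
  3-simplices (5): [0,1,2,3], [0,1,2,4], [0,1,3,4], [0,2,3,4], [1,2,3,4]

giving chain groups C_0 ≅ Z^5, C_1 ≅ Z^10, C_2 ≅ Z^10, C_3 ≅ Z^5.

The boundary map ∂_1: C_1 → C_0 is given by ∂[p,q] = [q] − [p]. For instance
  ∂[1,2] = [2] − [1].
The resulting 5×10 matrix has rank 4, and its Smith normal form has invariant factors (1,1,1,1).

The boundary map ∂_2: C_2 → C_1 acts by ∂[p,q,r] = [q,r] − [p,r] + [p,q]. For instance
  ∂[2,3,4] = [3,4] − [2,4] + [2,3],
  ∂[1,2,4] = [2,4] − [1,4] + [1,2].
This gives a 10×10 integer matrix of rank 6; reducing to Smith normal form yields diagonal entries (1,1,1,1,1,1).

∂_3: C_3 → C_2 sends each 3-simplex σ to the alternating sum Σ_i (−1)^i (σ with its i-th vertex removed). For instance
  ∂[0,1,3,4] = [1,3,4] − [0,3,4] + [0,1,4] − [0,1,3],
  ∂[1,2,3,4] = [2,3,4] − [1,3,4] + [1,2,4] − [1,2,3].
The 10×5 boundary matrix has rank 4 and Smith normal form diag(1,1,1,1).

Now H_k = ker ∂_k / im ∂_{k+1}, so:

  H_0: rank C_0 − rank ∂_1 = 5 − 4 = 1, and the invariant factors of ∂_1 are all 1, so H_0 = Z.
  H_1: rank ker ∂_1 − rank ∂_2 = (10 − 4) − 6 = 0, and the invariant factors of ∂_2 are all 1, so H_1 = 0.
  H_2: rank ker ∂_2 − rank ∂_3 = (10 − 6) − 4 = 0, and the invariant factors of ∂_3 are all 1, so H_2 = 0.
  H_3: rank ker ∂_3 − rank ∂_4 = (5 − 4) − 0 = 1, and there is no ∂_4, so H_3 = Z.

(K is a triangulation of the 3-sphere S^3.)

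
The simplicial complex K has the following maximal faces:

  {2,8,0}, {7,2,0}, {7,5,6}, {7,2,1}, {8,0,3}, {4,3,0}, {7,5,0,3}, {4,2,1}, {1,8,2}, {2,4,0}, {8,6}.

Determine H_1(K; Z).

Order the vertices as 0 < 1 < 2 < 3 < 4 < 5 < 6 < 7 < 8. Listing each simplex with vertices in this order, K has dimension 3 with simplices:

  0-simplices (9): [0], [1], [2], [3], [4], [5], [6], [7], [8]
  1-simplices (21): [0,2], [0,3], [0,4], [0,5], [0,7], [0,8], [1,2], [1,4], [1,7], [1,8], [2,4], [2,7], [2,8], [3,4], [3,5], [3,7], [3,8], [5,6], [5,7], [6,7], [6,8]
  2-simplices (13): [0,2,4], [0,2,7], [0,2,8], [0,3,4], [0,3,5], [0,3,7], [0,3,8], [0,5,7], [1,2,4], [1,2,7], [1,2,8], [3,5,7], [5,6,7]
  3-simplices (1): [0,3,5,7]

Hence C_0 ≅ Z^9, C_1 ≅ Z^21, C_2 ≅ Z^13, C_3 ≅ Z^1.

Boundary ∂_1: C_1 → C_0 maps an edge to its endpoints' difference, ∂[p,q] = q − p.
The 9×21 boundary matrix has rank 8 and Smith normal form diag(1,1,1,1,1,1,1,1).

The boundary map ∂_2: C_2 → C_1 sends each 2-simplex [p,q,r] to [q,r] − [p,r] + [p,q]. For instance
  ∂[3,5,7] = [5,7] − [3,7] + [3,5],
  ∂[0,5,7] = [5,7] − [0,7] + [0,5].
The 21×13 boundary matrix has rank 12 and Smith normal form diag(1,1,1,1,1,1,1,1,1,1,1,1).

The boundary map ∂_3: C_3 → C_2 sends each 3-simplex σ to the alternating sum Σ_i (−1)^i (σ with its i-th vertex removed). For instance
  ∂[0,3,5,7] = [3,5,7] − [0,5,7] + [0,3,7] − [0,3,5].
The 13×1 boundary matrix has rank 1 and Smith normal form diag(1).

From H_k ≅ ker(∂_k) / im(∂_{k+1}) we obtain:

  H_1: rank ker ∂_1 − rank ∂_2 = (21 − 8) − 12 = 1, and the invariant factors of ∂_2 are all 1, so H_1 ≅ Z.

H_1 ≅ Z.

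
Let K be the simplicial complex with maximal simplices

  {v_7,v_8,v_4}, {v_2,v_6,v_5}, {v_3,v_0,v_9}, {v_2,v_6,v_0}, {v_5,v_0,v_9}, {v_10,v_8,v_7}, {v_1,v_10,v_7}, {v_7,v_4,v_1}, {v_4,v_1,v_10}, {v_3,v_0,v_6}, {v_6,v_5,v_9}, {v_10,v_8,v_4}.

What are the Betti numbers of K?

b_0 = 2, b_1 = 1, b_2 = 1.

Fix the vertex order v_0 < v_1 < v_2 < v_3 < v_4 < v_5 < v_6 < v_7 < v_8 < v_9 < v_10 and write every simplex with vertices in increasing order. Then dim K = 2 and the simplices of K are:

  0-simplices (11): [v_0], [v_1], [v_2], [v_3], [v_4], [v_5], [v_6], [v_7], [v_8], [v_9], [v_10]
  1-simplices (21): (21 of them)
  2-simplices (12): (12 of them)

Hence C_0 ≅ Z^11, C_1 ≅ Z^21, C_2 ≅ Z^12.

∂_1: C_1 → C_0 maps an edge to its endpoints' difference, ∂[p,q] = q − p.
The resulting 11×21 matrix has rank 9, and its Smith normal form has invariant factors (1,1,1,1,1,1,1,1,1).

∂_2: C_2 → C_1 acts by ∂[p,q,r] = [q,r] − [p,r] + [p,q]. For instance
  ∂[v_5,v_6,v_9] = [v_6,v_9] − [v_5,v_9] + [v_5,v_6],
  ∂[v_1,v_4,v_7] = [v_4,v_7] − [v_1,v_7] + [v_1,v_4].
As a 21×12 matrix over Z this has rank 11, with invariant factors (1,1,1,1,1,1,1,1,1,1,1).

Computing H_k = (kernel of ∂_k) / (image of ∂_{k+1}):

  H_0: rank C_0 − rank ∂_1 = 11 − 9 = 2, and the invariant factors of ∂_1 are all 1, so H_0 = Z^2.
  H_1: rank ker ∂_1 − rank ∂_2 = (21 − 9) − 11 = 1, and the invariant factors of ∂_2 are all 1, so H_1 = Z.
  H_2: rank ker ∂_2 − rank ∂_3 = (12 − 11) − 0 = 1, and there is no ∂_3, so H_2 = Z.

As a check, the Euler characteristic is 11 − 21 + 12 = 2, which agrees with 2 − 1 + 1 = 2.
(K is a triangulation of the disjoint union of the 2-sphere S^2 and the cylinder S^1 x I.)

Hence the Betti numbers are b_0 = 2, b_1 = 1, b_2 = 1.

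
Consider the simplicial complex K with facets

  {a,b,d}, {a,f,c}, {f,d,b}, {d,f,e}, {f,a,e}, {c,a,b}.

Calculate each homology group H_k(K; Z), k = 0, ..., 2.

H_0 ≅ Z,  H_1 ≅ Z,  H_2 = 0.

We work with the vertex ordering a < b < c < d < e < f. The simplices of K, each written with vertices in increasing order, are:

  0-simplices (6): a, b, c, d, e, f
  1-simplices (12): ab, ac, ad, ae, af, bc, bd, bf, cf, de, df, ef
  2-simplices (6): abc, abd, acf, aef, bdf, def

so the chain groups are C_0 ≅ Z^6, C_1 ≅ Z^12, C_2 ≅ Z^6.

Boundary ∂_1: C_1 → C_0 is given by ∂[p,q] = [q] − [p].
As a 6×12 matrix over Z this has rank 5, with invariant factors (1,1,1,1,1).

Boundary ∂_2: C_2 → C_1 acts by ∂[p,q,r] = [q,r] − [p,r] + [p,q]. For instance
  ∂acf = cf − af + ac,
  ∂abd = bd − ad + ab.
The resulting 12×6 matrix has rank 6, and its Smith normal form has invariant factors (1,1,1,1,1,1).

Computing H_k = (kernel of ∂_k) / (image of ∂_{k+1}):

  H_0: rank C_0 − rank ∂_1 = 6 − 5 = 1, and the invariant factors of ∂_1 are all 1, so H_0 = Z.
  H_1: rank ker ∂_1 − rank ∂_2 = (12 − 5) − 6 = 1, and the invariant factors of ∂_2 are all 1, so H_1 = Z.
  H_2: rank ker ∂_2 − rank ∂_3 = (6 − 6) − 0 = 0, and there is no ∂_3, so H_2 = 0.

As a check, the Euler characteristic is 6 − 12 + 6 = 0, which agrees with 1 − 1 + 0 = 0.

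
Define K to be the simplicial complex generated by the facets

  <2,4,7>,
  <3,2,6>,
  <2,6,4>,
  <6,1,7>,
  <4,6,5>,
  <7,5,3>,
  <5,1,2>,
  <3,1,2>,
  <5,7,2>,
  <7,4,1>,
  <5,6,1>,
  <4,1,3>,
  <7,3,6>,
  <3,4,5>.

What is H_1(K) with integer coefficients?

H_1 = Z^2.

We work with the vertex ordering 1 < 2 < 3 < 4 < 5 < 6 < 7. The simplices of K, each written with vertices in increasing order, are:

  0-simplices (7): [1], [2], [3], [4], [5], [6], [7]
  1-simplices (21): [1,2], [1,3], [1,4], [1,5], [1,6], [1,7], [2,3], [2,4], [2,5], [2,6], [2,7], [3,4], [3,5], [3,6], [3,7], [4,5], [4,6], [4,7], [5,6], [5,7], [6,7]
  2-simplices (14): [1,2,3], [1,2,5], [1,3,4], [1,4,7], [1,5,6], [1,6,7], [2,3,6], [2,4,6], [2,4,7], [2,5,7], [3,4,5], [3,5,7], [3,6,7], [4,5,6]

Hence C_0 ≅ Z^7, C_1 ≅ Z^21, C_2 ≅ Z^14.

∂_1: C_1 → C_0 sends each edge [p,q] (with p < q) to q − p. For instance
  ∂[1,6] = [6] − [1].
This gives a 7×21 integer matrix of rank 6; reducing to Smith normal form yields diagonal entries (1,1,1,1,1,1).

∂_2: C_2 → C_1 sends each 2-simplex [p,q,r] to [q,r] − [p,r] + [p,q]. For instance
  ∂[3,4,5] = [4,5] − [3,5] + [3,4],
  ∂[1,6,7] = [6,7] − [1,7] + [1,6].
The 21×14 boundary matrix has rank 13 and Smith normal form diag(1,1,1,1,1,1,1,1,1,1,1,1,1).

Now H_k = ker ∂_k / im ∂_{k+1}, so:

  H_1: rank ker ∂_1 − rank ∂_2 = (21 − 6) − 13 = 2, and the invariant factors of ∂_2 are all 1, so H_1 = Z^2.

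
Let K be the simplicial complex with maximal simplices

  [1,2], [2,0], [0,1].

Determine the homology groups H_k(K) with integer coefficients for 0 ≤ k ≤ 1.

H_0 = Z,  H_1 = Z.

Order the vertices as 0 < 1 < 2. Listing each simplex with vertices in this order, K has dimension 1 with simplices:

  0-simplices (3): [0], [1], [2]
  1-simplices (3): [0,1], [0,2], [1,2]

Hence C_0 ≅ Z^3, C_1 ≅ Z^3.

∂_1: C_1 → C_0 maps an edge to its endpoints' difference, ∂[p,q] = q − p. For instance
  ∂[0,1] = [1] − [0].
The resulting 3×3 matrix has rank 2, and its Smith normal form has invariant factors (1,1).

Computing H_k = (kernel of ∂_k) / (image of ∂_{k+1}):

  H_0: rank C_0 − rank ∂_1 = 3 − 2 = 1, and the invariant factors of ∂_1 are all 1, so H_0 = Z.
  H_1: rank ker ∂_1 − rank ∂_2 = (3 − 2) − 0 = 1, and there is no ∂_2, so H_1 = Z.

As a check, the Euler characteristic is 3 − 3 = 0, which agrees with 1 − 1 = 0.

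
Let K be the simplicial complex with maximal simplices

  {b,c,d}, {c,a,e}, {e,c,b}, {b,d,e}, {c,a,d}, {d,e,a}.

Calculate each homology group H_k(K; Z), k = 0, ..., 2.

Order the vertices as a < b < c < d < e. Listing each simplex with vertices in this order, K has dimension 2 with simplices:

  0-simplices (5): a, b, c, d, e
  1-simplices (9): ac, ad, ae, bc, bd, be, cd, ce, de
  2-simplices (6): acd, ace, ade, bcd, bce, bde

Hence C_0 ≅ Z^5, C_1 ≅ Z^9, C_2 ≅ Z^6.

The boundary map ∂_1: C_1 → C_0 sends each edge [p,q] (with p < q) to q − p. For instance
  ∂bd = d − b.
The resulting 5×9 matrix has rank 4, and its Smith normal form has invariant factors (1,1,1,1).

∂_2: C_2 → C_1 sends each 2-simplex [p,q,r] to [q,r] − [p,r] + [p,q]. For instance
  ∂bcd = cd − bd + bc,
  ∂ade = de − ae + ad.
This gives a 9×6 integer matrix of rank 5; reducing to Smith normal form yields diagonal entries (1,1,1,1,1).

From H_k ≅ ker(∂_k) / im(∂_{k+1}) we obtain:

  H_0: rank C_0 − rank ∂_1 = 5 − 4 = 1, and the invariant factors of ∂_1 are all 1, so H_0 = Z.
  H_1: rank ker ∂_1 − rank ∂_2 = (9 − 4) − 5 = 0, and the invariant factors of ∂_2 are all 1, so H_1 = 0.
  H_2: rank ker ∂_2 − rank ∂_3 = (6 − 5) − 0 = 1, and there is no ∂_3, so H_2 = Z.

(K is a triangulation of the 2-sphere S^2.)

H_0 = Z,  H_1 = 0,  H_2 = Z.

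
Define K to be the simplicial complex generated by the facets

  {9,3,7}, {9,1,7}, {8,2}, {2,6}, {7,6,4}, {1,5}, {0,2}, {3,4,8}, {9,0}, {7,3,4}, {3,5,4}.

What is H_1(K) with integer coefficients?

H_1 ≅ Z^3.

Order the vertices as 0 < 1 < 2 < 3 < 4 < 5 < 6 < 7 < 8 < 9. Listing each simplex with vertices in this order, K has dimension 2 with simplices:

  0-simplices (10): [0], [1], [2], [3], [4], [5], [6], [7], [8], [9]
  1-simplices (18): [0,2], [0,9], [1,5], [1,7], [1,9], [2,6], [2,8], [3,4], [3,5], [3,7], [3,8], [3,9], [4,5], [4,6], [4,7], [4,8], [6,7], [7,9]
  2-simplices (6): [1,7,9], [3,4,5], [3,4,7], [3,4,8], [3,7,9], [4,6,7]

so the chain groups are C_0 ≅ Z^10, C_1 ≅ Z^18, C_2 ≅ Z^6.

Boundary ∂_1: C_1 → C_0 maps an edge to its endpoints' difference, ∂[p,q] = q − p. For instance
  ∂[1,9] = [9] − [1].
This gives a 10×18 integer matrix of rank 9; reducing to Smith normal form yields diagonal entries (1,1,1,1,1,1,1,1,1).

The boundary map ∂_2: C_2 → C_1 sends each 2-simplex [p,q,r] to [q,r] − [p,r] + [p,q]. For instance
  ∂[3,4,8] = [4,8] − [3,8] + [3,4],
  ∂[4,6,7] = [6,7] − [4,7] + [4,6].
The 18×6 boundary matrix has rank 6 and Smith normal form diag(1,1,1,1,1,1).

From H_k ≅ ker(∂_k) / im(∂_{k+1}) we obtain:

  H_1: rank ker ∂_1 − rank ∂_2 = (18 − 9) − 6 = 3, and the invariant factors of ∂_2 are all 1, so H_1 = Z^3.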